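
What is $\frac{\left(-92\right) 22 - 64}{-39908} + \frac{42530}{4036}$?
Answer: $\frac{213214301}{20133586} \approx 10.59$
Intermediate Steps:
$\frac{\left(-92\right) 22 - 64}{-39908} + \frac{42530}{4036} = \left(-2024 - 64\right) \left(- \frac{1}{39908}\right) + 42530 \cdot \frac{1}{4036} = \left(-2088\right) \left(- \frac{1}{39908}\right) + \frac{21265}{2018} = \frac{522}{9977} + \frac{21265}{2018} = \frac{213214301}{20133586}$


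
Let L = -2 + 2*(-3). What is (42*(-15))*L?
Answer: 5040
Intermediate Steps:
L = -8 (L = -2 - 6 = -8)
(42*(-15))*L = (42*(-15))*(-8) = -630*(-8) = 5040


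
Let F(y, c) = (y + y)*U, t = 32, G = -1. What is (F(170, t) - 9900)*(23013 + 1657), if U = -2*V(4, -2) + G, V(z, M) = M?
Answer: -219069600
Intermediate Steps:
U = 3 (U = -2*(-2) - 1 = 4 - 1 = 3)
F(y, c) = 6*y (F(y, c) = (y + y)*3 = (2*y)*3 = 6*y)
(F(170, t) - 9900)*(23013 + 1657) = (6*170 - 9900)*(23013 + 1657) = (1020 - 9900)*24670 = -8880*24670 = -219069600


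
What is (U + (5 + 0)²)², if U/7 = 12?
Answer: 11881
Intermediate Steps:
U = 84 (U = 7*12 = 84)
(U + (5 + 0)²)² = (84 + (5 + 0)²)² = (84 + 5²)² = (84 + 25)² = 109² = 11881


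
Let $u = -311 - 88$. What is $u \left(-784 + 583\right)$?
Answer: $80199$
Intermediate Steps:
$u = -399$ ($u = -311 - 88 = -399$)
$u \left(-784 + 583\right) = - 399 \left(-784 + 583\right) = \left(-399\right) \left(-201\right) = 80199$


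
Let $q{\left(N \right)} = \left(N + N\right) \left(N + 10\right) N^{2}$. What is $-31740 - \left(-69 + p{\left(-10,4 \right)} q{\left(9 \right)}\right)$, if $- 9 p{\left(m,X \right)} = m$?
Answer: $-62451$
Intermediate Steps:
$p{\left(m,X \right)} = - \frac{m}{9}$
$q{\left(N \right)} = 2 N^{3} \left(10 + N\right)$ ($q{\left(N \right)} = 2 N \left(10 + N\right) N^{2} = 2 N^{3} \left(10 + N\right)$)
$-31740 - \left(-69 + p{\left(-10,4 \right)} q{\left(9 \right)}\right) = -31740 - \left(-69 + \left(- \frac{1}{9}\right) \left(-10\right) 2 \cdot 9^{3} \left(10 + 9\right)\right) = -31740 - \left(-69 + \frac{10 \cdot 2 \cdot 729 \cdot 19}{9}\right) = -31740 - \left(-69 + \frac{10}{9} \cdot 27702\right) = -31740 - \left(-69 + 30780\right) = -31740 - 30711 = -62451$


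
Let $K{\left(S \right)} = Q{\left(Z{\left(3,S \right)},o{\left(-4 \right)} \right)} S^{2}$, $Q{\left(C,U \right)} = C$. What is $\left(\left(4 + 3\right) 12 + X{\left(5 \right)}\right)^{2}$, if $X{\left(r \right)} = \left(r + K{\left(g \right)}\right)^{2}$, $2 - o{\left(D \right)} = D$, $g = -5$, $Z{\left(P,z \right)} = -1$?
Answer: $234256$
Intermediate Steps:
$o{\left(D \right)} = 2 - D$
$K{\left(S \right)} = - S^{2}$
$X{\left(r \right)} = \left(-25 + r\right)^{2}$ ($X{\left(r \right)} = \left(r - \left(-5\right)^{2}\right)^{2} = \left(r - 25\right)^{2} = \left(-25 + r\right)^{2}$)
$\left(\left(4 + 3\right) 12 + X{\left(5 \right)}\right)^{2} = \left(\left(4 + 3\right) 12 + \left(-25 + 5\right)^{2}\right)^{2} = \left(7 \cdot 12 + \left(-20\right)^{2}\right)^{2} = \left(84 + 400\right)^{2} = 484^{2} = 234256$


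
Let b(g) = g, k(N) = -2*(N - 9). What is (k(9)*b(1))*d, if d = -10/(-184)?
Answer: 0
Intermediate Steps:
k(N) = 18 - 2*N (k(N) = -2*(-9 + N) = 18 - 2*N)
d = 5/92 (d = -10*(-1/184) = 5/92 ≈ 0.054348)
(k(9)*b(1))*d = ((18 - 2*9)*1)*(5/92) = ((18 - 18)*1)*(5/92) = (0*1)*(5/92) = 0*(5/92) = 0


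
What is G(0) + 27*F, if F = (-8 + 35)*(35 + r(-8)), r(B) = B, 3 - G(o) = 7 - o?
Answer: 19679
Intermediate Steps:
G(o) = -4 + o (G(o) = 3 - (7 - o) = 3 + (-7 + o) = -4 + o)
F = 729 (F = (-8 + 35)*(35 - 8) = 27*27 = 729)
G(0) + 27*F = (-4 + 0) + 27*729 = -4 + 19683 = 19679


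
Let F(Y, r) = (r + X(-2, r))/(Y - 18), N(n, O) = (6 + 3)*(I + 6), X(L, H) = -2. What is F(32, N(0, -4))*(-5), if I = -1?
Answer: -215/14 ≈ -15.357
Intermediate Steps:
N(n, O) = 45 (N(n, O) = (6 + 3)*(-1 + 6) = 9*5 = 45)
F(Y, r) = (-2 + r)/(-18 + Y) (F(Y, r) = (r - 2)/(Y - 18) = (-2 + r)/(-18 + Y))
F(32, N(0, -4))*(-5) = ((-2 + 45)/(-18 + 32))*(-5) = (43/14)*(-5) = -215/14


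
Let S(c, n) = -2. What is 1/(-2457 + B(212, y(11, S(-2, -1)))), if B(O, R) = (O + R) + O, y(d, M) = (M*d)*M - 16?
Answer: -1/2005 ≈ -0.00049875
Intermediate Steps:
y(d, M) = -16 + d*M² (y(d, M) = d*M² - 16 = -16 + d*M²)
B(O, R) = R + 2*O
1/(-2457 + B(212, y(11, S(-2, -1)))) = 1/(-2457 + ((-16 + 11*(-2)²) + 2*212)) = 1/(-2457 + ((-16 + 11*4) + 424)) = 1/(-2457 + ((-16 + 44) + 424)) = 1/(-2457 + (28 + 424)) = 1/(-2457 + 452) = 1/(-2005) = -1/2005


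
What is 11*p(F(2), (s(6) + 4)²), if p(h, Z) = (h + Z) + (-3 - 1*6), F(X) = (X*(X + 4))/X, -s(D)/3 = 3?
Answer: 242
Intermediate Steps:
s(D) = -9 (s(D) = -3*3 = -9)
F(X) = 4 + X (F(X) = (X*(4 + X))/X = 4 + X)
p(h, Z) = -9 + Z + h (p(h, Z) = (Z + h) + (-3 - 6) = (Z + h) - 9 = -9 + Z + h)
11*p(F(2), (s(6) + 4)²) = 11*(-9 + (-9 + 4)² + (4 + 2)) = 11*(-9 + (-5)² + 6) = 11*(-9 + 25 + 6) = 11*22 = 242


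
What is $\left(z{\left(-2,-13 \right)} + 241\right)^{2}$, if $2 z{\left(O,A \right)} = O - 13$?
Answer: $\frac{218089}{4} \approx 54522.0$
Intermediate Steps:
$z{\left(O,A \right)} = - \frac{13}{2} + \frac{O}{2}$ ($z{\left(O,A \right)} = \frac{O - 13}{2} = \frac{-13 + O}{2} = - \frac{13}{2} + \frac{O}{2}$)
$\left(z{\left(-2,-13 \right)} + 241\right)^{2} = \left(\left(- \frac{13}{2} + \frac{1}{2} \left(-2\right)\right) + 241\right)^{2} = \left(\left(- \frac{13}{2} - 1\right) + 241\right)^{2} = \left(- \frac{15}{2} + 241\right)^{2} = \left(\frac{467}{2}\right)^{2} = \frac{218089}{4}$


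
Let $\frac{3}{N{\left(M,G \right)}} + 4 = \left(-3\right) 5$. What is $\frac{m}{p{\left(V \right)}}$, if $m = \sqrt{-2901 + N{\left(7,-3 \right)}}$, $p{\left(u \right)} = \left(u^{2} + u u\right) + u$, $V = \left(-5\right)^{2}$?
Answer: $\frac{i \sqrt{1047318}}{24225} \approx 0.042245 i$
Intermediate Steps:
$V = 25$
$N{\left(M,G \right)} = - \frac{3}{19}$ ($N{\left(M,G \right)} = \frac{3}{-4 - 15} = \frac{3}{-19} = 3 \left(- \frac{1}{19}\right) = - \frac{3}{19}$)
$p{\left(u \right)} = u + 2 u^{2}$ ($p{\left(u \right)} = \left(u^{2} + u^{2}\right) + u = 2 u^{2} + u = u + 2 u^{2}$)
$m = \frac{i \sqrt{1047318}}{19}$ ($m = \sqrt{-2901 - \frac{3}{19}} = \sqrt{- \frac{55122}{19}} = \frac{i \sqrt{1047318}}{19} \approx 53.862 i$)
$\frac{m}{p{\left(V \right)}} = \frac{\frac{1}{19} i \sqrt{1047318}}{25 \left(1 + 2 \cdot 25\right)} = \frac{\frac{1}{19} i \sqrt{1047318}}{25 \left(1 + 50\right)} = \frac{\frac{1}{19} i \sqrt{1047318}}{25 \cdot 51} = \frac{\frac{1}{19} i \sqrt{1047318}}{1275} = \frac{i \sqrt{1047318}}{19} \cdot \frac{1}{1275} = \frac{i \sqrt{1047318}}{24225}$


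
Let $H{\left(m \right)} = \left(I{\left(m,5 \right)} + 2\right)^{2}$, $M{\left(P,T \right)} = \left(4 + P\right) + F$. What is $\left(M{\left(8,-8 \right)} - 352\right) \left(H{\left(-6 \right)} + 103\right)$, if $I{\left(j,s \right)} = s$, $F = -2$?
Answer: $-51984$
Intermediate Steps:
$M{\left(P,T \right)} = 2 + P$ ($M{\left(P,T \right)} = \left(4 + P\right) - 2 = 2 + P$)
$H{\left(m \right)} = 49$ ($H{\left(m \right)} = \left(5 + 2\right)^{2} = 7^{2} = 49$)
$\left(M{\left(8,-8 \right)} - 352\right) \left(H{\left(-6 \right)} + 103\right) = \left(\left(2 + 8\right) - 352\right) \left(49 + 103\right) = \left(10 - 352\right) 152 = \left(-342\right) 152 = -51984$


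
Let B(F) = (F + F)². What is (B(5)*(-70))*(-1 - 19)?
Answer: 140000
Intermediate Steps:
B(F) = 4*F² (B(F) = (2*F)² = 4*F²)
(B(5)*(-70))*(-1 - 19) = ((4*5²)*(-70))*(-1 - 19) = ((4*25)*(-70))*(-20) = (100*(-70))*(-20) = -7000*(-20) = 140000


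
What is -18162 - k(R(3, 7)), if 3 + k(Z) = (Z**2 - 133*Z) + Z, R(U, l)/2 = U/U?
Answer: -17899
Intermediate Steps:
R(U, l) = 2 (R(U, l) = 2*(U/U) = 2*1 = 2)
k(Z) = -3 + Z**2 - 132*Z (k(Z) = -3 + ((Z**2 - 133*Z) + Z) = -3 + (Z**2 - 132*Z) = -3 + Z**2 - 132*Z)
-18162 - k(R(3, 7)) = -18162 - (-3 + 2**2 - 132*2) = -18162 - (-3 + 4 - 264) = -18162 - 1*(-263) = -18162 + 263 = -17899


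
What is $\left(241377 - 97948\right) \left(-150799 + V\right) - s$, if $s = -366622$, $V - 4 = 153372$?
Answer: $369983155$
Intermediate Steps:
$V = 153376$ ($V = 4 + 153372 = 153376$)
$\left(241377 - 97948\right) \left(-150799 + V\right) - s = \left(241377 - 97948\right) \left(-150799 + 153376\right) - -366622 = 143429 \cdot 2577 + 366622 = 369616533 + 366622 = 369983155$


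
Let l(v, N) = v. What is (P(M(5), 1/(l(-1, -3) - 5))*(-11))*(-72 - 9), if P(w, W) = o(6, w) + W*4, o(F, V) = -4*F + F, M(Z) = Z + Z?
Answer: -16632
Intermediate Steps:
M(Z) = 2*Z
o(F, V) = -3*F
P(w, W) = -18 + 4*W (P(w, W) = -3*6 + W*4 = -18 + 4*W)
(P(M(5), 1/(l(-1, -3) - 5))*(-11))*(-72 - 9) = ((-18 + 4/(-1 - 5))*(-11))*(-72 - 9) = ((-18 + 4/(-6))*(-11))*(-81) = ((-18 + 4*(-1/6))*(-11))*(-81) = ((-18 - 2/3)*(-11))*(-81) = -56/3*(-11)*(-81) = (616/3)*(-81) = -16632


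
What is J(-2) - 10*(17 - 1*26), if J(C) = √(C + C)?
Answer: 90 + 2*I ≈ 90.0 + 2.0*I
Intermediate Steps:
J(C) = √2*√C (J(C) = √(2*C) = √2*√C)
J(-2) - 10*(17 - 1*26) = √2*√(-2) - 10*(17 - 1*26) = √2*(I*√2) - 10*(17 - 26) = 2*I - 10*(-9) = 2*I + 90 = 90 + 2*I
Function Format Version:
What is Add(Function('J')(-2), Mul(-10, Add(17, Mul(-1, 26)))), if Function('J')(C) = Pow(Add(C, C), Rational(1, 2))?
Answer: Add(90, Mul(2, I)) ≈ Add(90.000, Mul(2.0000, I))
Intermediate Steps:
Function('J')(C) = Mul(Pow(2, Rational(1, 2)), Pow(C, Rational(1, 2))) (Function('J')(C) = Pow(Mul(2, C), Rational(1, 2)) = Mul(Pow(2, Rational(1, 2)), Pow(C, Rational(1, 2))))
Add(Function('J')(-2), Mul(-10, Add(17, Mul(-1, 26)))) = Add(Mul(Pow(2, Rational(1, 2)), Pow(-2, Rational(1, 2))), Mul(-10, Add(17, Mul(-1, 26)))) = Add(Mul(Pow(2, Rational(1, 2)), Mul(I, Pow(2, Rational(1, 2)))), Mul(-10, Add(17, -26))) = Add(Mul(2, I), Mul(-10, -9)) = Add(Mul(2, I), 90) = Add(90, Mul(2, I))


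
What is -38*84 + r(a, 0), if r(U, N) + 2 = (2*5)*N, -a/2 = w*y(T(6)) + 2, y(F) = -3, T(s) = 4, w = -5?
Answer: -3194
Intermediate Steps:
a = -34 (a = -2*(-5*(-3) + 2) = -2*(15 + 2) = -2*17 = -34)
r(U, N) = -2 + 10*N (r(U, N) = -2 + (2*5)*N = -2 + 10*N)
-38*84 + r(a, 0) = -38*84 + (-2 + 10*0) = -3192 + (-2 + 0) = -3192 - 2 = -3194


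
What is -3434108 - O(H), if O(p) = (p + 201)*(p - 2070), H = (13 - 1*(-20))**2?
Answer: -2168618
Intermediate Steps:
H = 1089 (H = (13 + 20)**2 = 33**2 = 1089)
O(p) = (-2070 + p)*(201 + p) (O(p) = (201 + p)*(-2070 + p) = (-2070 + p)*(201 + p))
-3434108 - O(H) = -3434108 - (-416070 + 1089**2 - 1869*1089) = -3434108 - (-416070 + 1185921 - 2035341) = -3434108 - 1*(-1265490) = -3434108 + 1265490 = -2168618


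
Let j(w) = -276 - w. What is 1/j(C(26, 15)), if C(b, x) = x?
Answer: -1/291 ≈ -0.0034364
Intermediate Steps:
1/j(C(26, 15)) = 1/(-276 - 1*15) = 1/(-276 - 15) = 1/(-291) = -1/291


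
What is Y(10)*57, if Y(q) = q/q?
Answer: 57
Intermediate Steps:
Y(q) = 1
Y(10)*57 = 1*57 = 57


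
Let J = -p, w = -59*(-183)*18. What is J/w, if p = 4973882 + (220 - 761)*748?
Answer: -2284607/97173 ≈ -23.511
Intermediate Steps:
p = 4569214 (p = 4973882 - 541*748 = 4973882 - 404668 = 4569214)
w = 194346 (w = 10797*18 = 194346)
J = -4569214 (J = -1*4569214 = -4569214)
J/w = -4569214/194346 = -4569214*1/194346 = -2284607/97173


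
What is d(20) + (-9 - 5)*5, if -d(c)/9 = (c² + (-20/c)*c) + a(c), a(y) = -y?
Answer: -3310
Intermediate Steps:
d(c) = 180 - 9*c² + 9*c (d(c) = -9*((c² + (-20/c)*c) - c) = -9*((c² - 20) - c) = -9*((-20 + c²) - c) = -9*(-20 + c² - c) = 180 - 9*c² + 9*c)
d(20) + (-9 - 5)*5 = (180 - 9*20² + 9*20) + (-9 - 5)*5 = (180 - 9*400 + 180) - 14*5 = (180 - 3600 + 180) - 70 = -3240 - 70 = -3310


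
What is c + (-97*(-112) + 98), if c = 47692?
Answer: 58654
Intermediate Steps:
c + (-97*(-112) + 98) = 47692 + (-97*(-112) + 98) = 47692 + (10864 + 98) = 47692 + 10962 = 58654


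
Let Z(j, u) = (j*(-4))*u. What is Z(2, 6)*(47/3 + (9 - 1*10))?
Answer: -704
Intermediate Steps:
Z(j, u) = -4*j*u (Z(j, u) = (-4*j)*u = -4*j*u)
Z(2, 6)*(47/3 + (9 - 1*10)) = (-4*2*6)*(47/3 + (9 - 1*10)) = -48*(47*(⅓) + (9 - 10)) = -48*(47/3 - 1) = -48*44/3 = -704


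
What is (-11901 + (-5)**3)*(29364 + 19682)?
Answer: -589827196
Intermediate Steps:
(-11901 + (-5)**3)*(29364 + 19682) = (-11901 - 125)*49046 = -12026*49046 = -589827196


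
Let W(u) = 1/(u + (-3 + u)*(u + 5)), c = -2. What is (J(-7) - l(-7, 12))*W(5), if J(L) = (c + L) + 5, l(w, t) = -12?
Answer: 8/25 ≈ 0.32000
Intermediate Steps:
J(L) = 3 + L (J(L) = (-2 + L) + 5 = 3 + L)
W(u) = 1/(u + (-3 + u)*(5 + u))
(J(-7) - l(-7, 12))*W(5) = ((3 - 7) - 1*(-12))/(-15 + 5² + 3*5) = (-4 + 12)/(-15 + 25 + 15) = 8/25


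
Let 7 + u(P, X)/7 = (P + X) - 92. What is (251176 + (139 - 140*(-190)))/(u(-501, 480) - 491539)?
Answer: -277915/492379 ≈ -0.56443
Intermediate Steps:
u(P, X) = -693 + 7*P + 7*X (u(P, X) = -49 + 7*((P + X) - 92) = -49 + 7*(-92 + P + X) = -49 + (-644 + 7*P + 7*X) = -693 + 7*P + 7*X)
(251176 + (139 - 140*(-190)))/(u(-501, 480) - 491539) = (251176 + (139 - 140*(-190)))/((-693 + 7*(-501) + 7*480) - 491539) = (251176 + (139 + 26600))/((-693 - 3507 + 3360) - 491539) = (251176 + 26739)/(-840 - 491539) = 277915/(-492379) = 277915*(-1/492379) = -277915/492379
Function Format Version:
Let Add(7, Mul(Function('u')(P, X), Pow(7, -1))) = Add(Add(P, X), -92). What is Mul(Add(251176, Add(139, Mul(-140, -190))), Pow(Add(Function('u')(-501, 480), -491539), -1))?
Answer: Rational(-277915, 492379) ≈ -0.56443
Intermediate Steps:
Function('u')(P, X) = Add(-693, Mul(7, P), Mul(7, X)) (Function('u')(P, X) = Add(-49, Mul(7, Add(Add(P, X), -92))) = Add(-49, Mul(7, Add(-92, P, X))) = Add(-49, Add(-644, Mul(7, P), Mul(7, X))) = Add(-693, Mul(7, P), Mul(7, X)))
Mul(Add(251176, Add(139, Mul(-140, -190))), Pow(Add(Function('u')(-501, 480), -491539), -1)) = Mul(Add(251176, Add(139, Mul(-140, -190))), Pow(Add(Add(-693, Mul(7, -501), Mul(7, 480)), -491539), -1)) = Mul(Add(251176, Add(139, 26600)), Pow(Add(Add(-693, -3507, 3360), -491539), -1)) = Mul(Add(251176, 26739), Pow(Add(-840, -491539), -1)) = Mul(277915, Pow(-492379, -1)) = Mul(277915, Rational(-1, 492379)) = Rational(-277915, 492379)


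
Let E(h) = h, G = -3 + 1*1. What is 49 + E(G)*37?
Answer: -25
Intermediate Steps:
G = -2 (G = -3 + 1 = -2)
49 + E(G)*37 = 49 - 2*37 = 49 - 74 = -25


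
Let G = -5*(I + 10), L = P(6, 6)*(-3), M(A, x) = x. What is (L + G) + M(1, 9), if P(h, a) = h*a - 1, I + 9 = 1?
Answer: -106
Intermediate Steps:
I = -8 (I = -9 + 1 = -8)
P(h, a) = -1 + a*h (P(h, a) = a*h - 1 = -1 + a*h)
L = -105 (L = (-1 + 6*6)*(-3) = (-1 + 36)*(-3) = 35*(-3) = -105)
G = -10 (G = -5*(-8 + 10) = -5*2 = -10)
(L + G) + M(1, 9) = (-105 - 10) + 9 = -115 + 9 = -106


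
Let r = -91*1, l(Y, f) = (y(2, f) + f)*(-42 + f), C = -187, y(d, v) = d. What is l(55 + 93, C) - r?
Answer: 42456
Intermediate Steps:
l(Y, f) = (-42 + f)*(2 + f) (l(Y, f) = (2 + f)*(-42 + f) = (-42 + f)*(2 + f))
r = -91
l(55 + 93, C) - r = (-84 + (-187)² - 40*(-187)) - 1*(-91) = (-84 + 34969 + 7480) + 91 = 42365 + 91 = 42456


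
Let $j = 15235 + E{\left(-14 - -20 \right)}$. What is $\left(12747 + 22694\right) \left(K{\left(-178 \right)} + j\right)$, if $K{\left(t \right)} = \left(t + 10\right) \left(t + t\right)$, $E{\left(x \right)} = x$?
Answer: $2659811609$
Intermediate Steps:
$K{\left(t \right)} = 2 t \left(10 + t\right)$ ($K{\left(t \right)} = \left(10 + t\right) 2 t = 2 t \left(10 + t\right)$)
$j = 15241$ ($j = 15235 - -6 = 15235 + \left(-14 + 20\right) = 15235 + 6 = 15241$)
$\left(12747 + 22694\right) \left(K{\left(-178 \right)} + j\right) = \left(12747 + 22694\right) \left(2 \left(-178\right) \left(10 - 178\right) + 15241\right) = 35441 \left(2 \left(-178\right) \left(-168\right) + 15241\right) = 35441 \left(59808 + 15241\right) = 35441 \cdot 75049 = 2659811609$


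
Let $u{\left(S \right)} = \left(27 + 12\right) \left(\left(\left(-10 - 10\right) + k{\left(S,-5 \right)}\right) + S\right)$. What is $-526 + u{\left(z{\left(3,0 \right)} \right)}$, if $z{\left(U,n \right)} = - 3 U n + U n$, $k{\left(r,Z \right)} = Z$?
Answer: $-1501$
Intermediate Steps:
$z{\left(U,n \right)} = - 2 U n$ ($z{\left(U,n \right)} = - 3 U n + U n = - 2 U n$)
$u{\left(S \right)} = -975 + 39 S$ ($u{\left(S \right)} = \left(27 + 12\right) \left(\left(\left(-10 - 10\right) - 5\right) + S\right) = 39 \left(\left(-20 - 5\right) + S\right) = 39 \left(-25 + S\right) = -975 + 39 S$)
$-526 + u{\left(z{\left(3,0 \right)} \right)} = -526 - \left(975 - 39 \left(\left(-2\right) 3 \cdot 0\right)\right) = -526 + \left(-975 + 39 \cdot 0\right) = -526 + \left(-975 + 0\right) = -526 - 975 = -1501$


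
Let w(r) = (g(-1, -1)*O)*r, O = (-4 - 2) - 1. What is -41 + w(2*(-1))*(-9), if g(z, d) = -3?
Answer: 337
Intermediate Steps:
O = -7 (O = -6 - 1 = -7)
w(r) = 21*r (w(r) = (-3*(-7))*r = 21*r)
-41 + w(2*(-1))*(-9) = -41 + (21*(2*(-1)))*(-9) = -41 + (21*(-2))*(-9) = -41 - 42*(-9) = -41 + 378 = 337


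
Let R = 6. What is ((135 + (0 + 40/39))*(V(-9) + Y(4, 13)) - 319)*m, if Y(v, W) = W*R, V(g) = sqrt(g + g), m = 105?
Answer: 1080555 + 557025*I*sqrt(2)/13 ≈ 1.0806e+6 + 60596.0*I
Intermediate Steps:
V(g) = sqrt(2)*sqrt(g) (V(g) = sqrt(2*g) = sqrt(2)*sqrt(g))
Y(v, W) = 6*W (Y(v, W) = W*6 = 6*W)
((135 + (0 + 40/39))*(V(-9) + Y(4, 13)) - 319)*m = ((135 + (0 + 40/39))*(sqrt(2)*sqrt(-9) + 6*13) - 319)*105 = ((135 + (0 + 40*(1/39)))*(sqrt(2)*(3*I) + 78) - 319)*105 = ((135 + (0 + 40/39))*(3*I*sqrt(2) + 78) - 319)*105 = ((135 + 40/39)*(78 + 3*I*sqrt(2)) - 319)*105 = (5305*(78 + 3*I*sqrt(2))/39 - 319)*105 = ((10610 + 5305*I*sqrt(2)/13) - 319)*105 = (10291 + 5305*I*sqrt(2)/13)*105 = 1080555 + 557025*I*sqrt(2)/13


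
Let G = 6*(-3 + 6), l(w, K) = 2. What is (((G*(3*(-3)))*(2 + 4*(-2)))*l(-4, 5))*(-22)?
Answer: -42768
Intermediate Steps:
G = 18 (G = 6*3 = 18)
(((G*(3*(-3)))*(2 + 4*(-2)))*l(-4, 5))*(-22) = (((18*(3*(-3)))*(2 + 4*(-2)))*2)*(-22) = (((18*(-9))*(2 - 8))*2)*(-22) = (-162*(-6)*2)*(-22) = (972*2)*(-22) = 1944*(-22) = -42768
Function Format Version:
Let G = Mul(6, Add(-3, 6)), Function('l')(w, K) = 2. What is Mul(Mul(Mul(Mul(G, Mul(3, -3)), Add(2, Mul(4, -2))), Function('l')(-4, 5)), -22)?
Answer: -42768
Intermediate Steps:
G = 18 (G = Mul(6, 3) = 18)
Mul(Mul(Mul(Mul(G, Mul(3, -3)), Add(2, Mul(4, -2))), Function('l')(-4, 5)), -22) = Mul(Mul(Mul(Mul(18, Mul(3, -3)), Add(2, Mul(4, -2))), 2), -22) = Mul(Mul(Mul(Mul(18, -9), Add(2, -8)), 2), -22) = Mul(Mul(Mul(-162, -6), 2), -22) = Mul(Mul(972, 2), -22) = Mul(1944, -22) = -42768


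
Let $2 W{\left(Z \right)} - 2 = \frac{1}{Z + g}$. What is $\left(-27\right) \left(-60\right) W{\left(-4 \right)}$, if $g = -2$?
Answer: $1485$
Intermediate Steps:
$W{\left(Z \right)} = 1 + \frac{1}{2 \left(-2 + Z\right)}$ ($W{\left(Z \right)} = 1 + \frac{1}{2 \left(Z - 2\right)} = 1 + \frac{1}{2 \left(-2 + Z\right)}$)
$\left(-27\right) \left(-60\right) W{\left(-4 \right)} = \left(-27\right) \left(-60\right) \frac{- \frac{3}{2} - 4}{-2 - 4} = 1620 \frac{1}{-6} \left(- \frac{11}{2}\right) = 1620 \left(\left(- \frac{1}{6}\right) \left(- \frac{11}{2}\right)\right) = 1620 \cdot \frac{11}{12} = 1485$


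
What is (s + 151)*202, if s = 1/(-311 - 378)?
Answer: 21015676/689 ≈ 30502.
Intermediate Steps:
s = -1/689 (s = 1/(-689) = -1/689 ≈ -0.0014514)
(s + 151)*202 = (-1/689 + 151)*202 = (104038/689)*202 = 21015676/689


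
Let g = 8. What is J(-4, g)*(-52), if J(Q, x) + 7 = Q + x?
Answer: 156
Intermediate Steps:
J(Q, x) = -7 + Q + x (J(Q, x) = -7 + (Q + x) = -7 + Q + x)
J(-4, g)*(-52) = (-7 - 4 + 8)*(-52) = -3*(-52) = 156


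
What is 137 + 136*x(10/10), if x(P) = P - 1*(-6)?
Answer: 1089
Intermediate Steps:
x(P) = 6 + P (x(P) = P + 6 = 6 + P)
137 + 136*x(10/10) = 137 + 136*(6 + 10/10) = 137 + 136*(6 + 10*(⅒)) = 137 + 136*(6 + 1) = 137 + 136*7 = 137 + 952 = 1089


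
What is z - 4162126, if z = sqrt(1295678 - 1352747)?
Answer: -4162126 + 3*I*sqrt(6341) ≈ -4.1621e+6 + 238.89*I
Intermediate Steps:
z = 3*I*sqrt(6341) (z = sqrt(-57069) = 3*I*sqrt(6341) ≈ 238.89*I)
z - 4162126 = 3*I*sqrt(6341) - 4162126 = -4162126 + 3*I*sqrt(6341)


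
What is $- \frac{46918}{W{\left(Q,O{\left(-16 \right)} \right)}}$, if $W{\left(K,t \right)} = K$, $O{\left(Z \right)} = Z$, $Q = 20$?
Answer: $- \frac{23459}{10} \approx -2345.9$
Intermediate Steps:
$- \frac{46918}{W{\left(Q,O{\left(-16 \right)} \right)}} = - \frac{46918}{20} = \left(-46918\right) \frac{1}{20} = - \frac{23459}{10}$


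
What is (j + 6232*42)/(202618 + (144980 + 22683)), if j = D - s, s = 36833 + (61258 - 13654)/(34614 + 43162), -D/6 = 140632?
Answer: -12033534065/7199743764 ≈ -1.6714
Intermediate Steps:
D = -843792 (D = -6*140632 = -843792)
s = 716192753/19444 (s = 36833 + 47604/77776 = 36833 + 47604*(1/77776) = 36833 + 11901/19444 = 716192753/19444 ≈ 36834.)
j = -17122884401/19444 (j = -843792 - 1*716192753/19444 = -843792 - 716192753/19444 = -17122884401/19444 ≈ -8.8063e+5)
(j + 6232*42)/(202618 + (144980 + 22683)) = (-17122884401/19444 + 6232*42)/(202618 + (144980 + 22683)) = (-17122884401/19444 + 261744)/(202618 + 167663) = -12033534065/19444/370281 = -12033534065/19444*1/370281 = -12033534065/7199743764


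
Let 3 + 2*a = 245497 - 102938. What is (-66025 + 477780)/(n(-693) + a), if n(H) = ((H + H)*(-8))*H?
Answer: -411755/7612706 ≈ -0.054088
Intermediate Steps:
n(H) = -16*H² (n(H) = ((2*H)*(-8))*H = (-16*H)*H = -16*H²)
a = 71278 (a = -3/2 + (245497 - 102938)/2 = -3/2 + (½)*142559 = -3/2 + 142559/2 = 71278)
(-66025 + 477780)/(n(-693) + a) = (-66025 + 477780)/(-16*(-693)² + 71278) = 411755/(-16*480249 + 71278) = 411755/(-7683984 + 71278) = 411755/(-7612706) = 411755*(-1/7612706) = -411755/7612706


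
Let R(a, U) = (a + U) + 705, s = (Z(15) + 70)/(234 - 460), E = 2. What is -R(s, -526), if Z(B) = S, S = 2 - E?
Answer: -20192/113 ≈ -178.69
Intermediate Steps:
S = 0 (S = 2 - 1*2 = 2 - 2 = 0)
Z(B) = 0
s = -35/113 (s = (0 + 70)/(234 - 460) = 70/(-226) = 70*(-1/226) = -35/113 ≈ -0.30973)
R(a, U) = 705 + U + a (R(a, U) = (U + a) + 705 = 705 + U + a)
-R(s, -526) = -(705 - 526 - 35/113) = -1*20192/113 = -20192/113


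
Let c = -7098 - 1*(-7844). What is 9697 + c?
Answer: 10443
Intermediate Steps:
c = 746 (c = -7098 + 7844 = 746)
9697 + c = 9697 + 746 = 10443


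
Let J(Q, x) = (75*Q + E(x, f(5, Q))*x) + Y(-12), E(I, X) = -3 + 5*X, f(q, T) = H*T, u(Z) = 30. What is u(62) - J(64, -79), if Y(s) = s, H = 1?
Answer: 20285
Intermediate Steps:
f(q, T) = T (f(q, T) = 1*T = T)
J(Q, x) = -12 + 75*Q + x*(-3 + 5*Q) (J(Q, x) = (75*Q + (-3 + 5*Q)*x) - 12 = (75*Q + x*(-3 + 5*Q)) - 12 = -12 + 75*Q + x*(-3 + 5*Q))
u(62) - J(64, -79) = 30 - (-12 + 75*64 - 79*(-3 + 5*64)) = 30 - (-12 + 4800 - 79*(-3 + 320)) = 30 - (-12 + 4800 - 79*317) = 30 - (-12 + 4800 - 25043) = 30 - 1*(-20255) = 30 + 20255 = 20285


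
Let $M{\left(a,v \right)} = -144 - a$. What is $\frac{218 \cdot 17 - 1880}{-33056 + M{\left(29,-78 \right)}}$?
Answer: $- \frac{1826}{33229} \approx -0.054952$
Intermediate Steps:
$\frac{218 \cdot 17 - 1880}{-33056 + M{\left(29,-78 \right)}} = \frac{218 \cdot 17 - 1880}{-33056 - 173} = \frac{3706 - 1880}{-33056 - 173} = \frac{1826}{-33056 - 173} = \frac{1826}{-33229} = 1826 \left(- \frac{1}{33229}\right) = - \frac{1826}{33229}$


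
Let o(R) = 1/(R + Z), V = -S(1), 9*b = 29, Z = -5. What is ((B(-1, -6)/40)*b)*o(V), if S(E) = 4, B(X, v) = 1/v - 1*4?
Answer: 145/3888 ≈ 0.037294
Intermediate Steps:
B(X, v) = -4 + 1/v (B(X, v) = 1/v - 4 = -4 + 1/v)
b = 29/9 (b = (⅑)*29 = 29/9 ≈ 3.2222)
V = -4 (V = -1*4 = -4)
o(R) = 1/(-5 + R) (o(R) = 1/(R - 5) = 1/(-5 + R))
((B(-1, -6)/40)*b)*o(V) = (((-4 + 1/(-6))/40)*(29/9))/(-5 - 4) = (((-4 - ⅙)*(1/40))*(29/9))/(-9) = (-25/6*1/40*(29/9))*(-⅑) = -5/48*29/9*(-⅑) = -145/432*(-⅑) = 145/3888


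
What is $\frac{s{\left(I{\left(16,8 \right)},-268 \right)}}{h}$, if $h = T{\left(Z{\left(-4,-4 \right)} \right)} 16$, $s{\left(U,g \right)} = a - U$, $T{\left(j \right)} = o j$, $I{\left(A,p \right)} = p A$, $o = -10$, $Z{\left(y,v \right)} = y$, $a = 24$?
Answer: $- \frac{13}{80} \approx -0.1625$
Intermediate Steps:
$I{\left(A,p \right)} = A p$
$T{\left(j \right)} = - 10 j$
$s{\left(U,g \right)} = 24 - U$
$h = 640$ ($h = \left(-10\right) \left(-4\right) 16 = 40 \cdot 16 = 640$)
$\frac{s{\left(I{\left(16,8 \right)},-268 \right)}}{h} = \frac{24 - 16 \cdot 8}{640} = \left(24 - 128\right) \frac{1}{640} = \left(-104\right) \frac{1}{640} = - \frac{13}{80}$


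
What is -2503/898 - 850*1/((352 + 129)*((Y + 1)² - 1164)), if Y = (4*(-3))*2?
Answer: -152748101/54856126 ≈ -2.7845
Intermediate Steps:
Y = -24 (Y = -12*2 = -24)
-2503/898 - 850*1/((352 + 129)*((Y + 1)² - 1164)) = -2503/898 - 850*1/((352 + 129)*((-24 + 1)² - 1164)) = -2503*1/898 - 850*1/(481*((-23)² - 1164)) = -2503/898 - 850*1/(481*(529 - 1164)) = -2503/898 - 850/((-635*481)) = -2503/898 - 850/(-305435) = -2503/898 - 850*(-1/305435) = -2503/898 + 170/61087 = -152748101/54856126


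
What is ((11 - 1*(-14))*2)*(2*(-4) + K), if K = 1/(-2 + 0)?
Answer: -425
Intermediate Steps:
K = -½ (K = 1/(-2) = -½ ≈ -0.50000)
((11 - 1*(-14))*2)*(2*(-4) + K) = ((11 - 1*(-14))*2)*(2*(-4) - ½) = ((11 + 14)*2)*(-8 - ½) = (25*2)*(-17/2) = 50*(-17/2) = -425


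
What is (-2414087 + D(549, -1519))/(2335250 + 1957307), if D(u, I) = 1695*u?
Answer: -1483532/4292557 ≈ -0.34561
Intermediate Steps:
(-2414087 + D(549, -1519))/(2335250 + 1957307) = (-2414087 + 1695*549)/(2335250 + 1957307) = (-2414087 + 930555)/4292557 = -1483532*1/4292557 = -1483532/4292557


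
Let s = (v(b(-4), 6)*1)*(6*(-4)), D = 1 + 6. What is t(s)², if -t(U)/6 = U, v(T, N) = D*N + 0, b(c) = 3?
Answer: 36578304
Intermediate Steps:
D = 7
v(T, N) = 7*N (v(T, N) = 7*N + 0 = 7*N)
s = -1008 (s = ((7*6)*1)*(6*(-4)) = (42*1)*(-24) = 42*(-24) = -1008)
t(U) = -6*U
t(s)² = (-6*(-1008))² = 6048² = 36578304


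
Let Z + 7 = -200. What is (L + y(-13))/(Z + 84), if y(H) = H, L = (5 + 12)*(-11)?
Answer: 200/123 ≈ 1.6260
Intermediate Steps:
L = -187 (L = 17*(-11) = -187)
Z = -207 (Z = -7 - 200 = -207)
(L + y(-13))/(Z + 84) = (-187 - 13)/(-207 + 84) = -200/(-123) = -200*(-1/123) = 200/123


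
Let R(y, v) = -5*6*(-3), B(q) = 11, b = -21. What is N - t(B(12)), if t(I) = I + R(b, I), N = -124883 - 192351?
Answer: -317335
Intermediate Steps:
R(y, v) = 90 (R(y, v) = -30*(-3) = 90)
N = -317234
t(I) = 90 + I (t(I) = I + 90 = 90 + I)
N - t(B(12)) = -317234 - (90 + 11) = -317234 - 1*101 = -317234 - 101 = -317335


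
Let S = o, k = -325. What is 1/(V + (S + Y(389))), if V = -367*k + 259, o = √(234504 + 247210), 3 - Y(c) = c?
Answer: 59574/7097882095 - √481714/14195764190 ≈ 8.3443e-6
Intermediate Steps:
Y(c) = 3 - c
o = √481714 ≈ 694.06
S = √481714 ≈ 694.06
V = 119534 (V = -367*(-325) + 259 = 119275 + 259 = 119534)
1/(V + (S + Y(389))) = 1/(119534 + (√481714 + (3 - 1*389))) = 1/(119534 + (√481714 + (3 - 389))) = 1/(119534 + (√481714 - 386)) = 1/(119534 + (-386 + √481714)) = 1/(119148 + √481714)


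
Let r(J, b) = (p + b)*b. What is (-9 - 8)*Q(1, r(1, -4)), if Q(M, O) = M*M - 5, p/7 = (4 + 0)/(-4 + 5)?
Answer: 68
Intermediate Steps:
p = 28 (p = 7*((4 + 0)/(-4 + 5)) = 7*(4/1) = 7*(4*1) = 7*4 = 28)
r(J, b) = b*(28 + b) (r(J, b) = (28 + b)*b = b*(28 + b))
Q(M, O) = -5 + M**2 (Q(M, O) = M**2 - 5 = -5 + M**2)
(-9 - 8)*Q(1, r(1, -4)) = (-9 - 8)*(-5 + 1**2) = -17*(-5 + 1) = -17*(-4) = 68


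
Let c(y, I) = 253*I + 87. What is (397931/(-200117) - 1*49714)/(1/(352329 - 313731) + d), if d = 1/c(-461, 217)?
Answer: -10558027590684858228/9364074781 ≈ -1.1275e+9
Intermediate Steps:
c(y, I) = 87 + 253*I
d = 1/54988 (d = 1/(87 + 253*217) = 1/(87 + 54901) = 1/54988 ≈ 1.8186e-5)
(397931/(-200117) - 1*49714)/(1/(352329 - 313731) + d) = (397931/(-200117) - 1*49714)/(1/(352329 - 313731) + 1/54988) = (397931*(-1/200117) - 49714)/(1/38598 + 1/54988) = (-397931/200117 - 49714)/(1/38598 + 1/54988) = -9949014469/(200117*46793/1061213412) = -9949014469/200117*1061213412/46793 = -10558027590684858228/9364074781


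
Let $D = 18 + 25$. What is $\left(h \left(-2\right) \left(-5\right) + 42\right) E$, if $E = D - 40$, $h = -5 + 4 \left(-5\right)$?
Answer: $-624$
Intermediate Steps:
$D = 43$
$h = -25$ ($h = -5 - 20 = -25$)
$E = 3$ ($E = 43 - 40 = 3$)
$\left(h \left(-2\right) \left(-5\right) + 42\right) E = \left(\left(-25\right) \left(-2\right) \left(-5\right) + 42\right) 3 = \left(50 \left(-5\right) + 42\right) 3 = \left(-250 + 42\right) 3 = \left(-208\right) 3 = -624$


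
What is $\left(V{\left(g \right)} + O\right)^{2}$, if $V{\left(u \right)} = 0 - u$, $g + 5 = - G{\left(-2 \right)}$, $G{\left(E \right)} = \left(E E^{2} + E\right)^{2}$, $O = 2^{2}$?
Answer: $11881$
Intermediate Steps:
$O = 4$
$G{\left(E \right)} = \left(E + E^{3}\right)^{2}$ ($G{\left(E \right)} = \left(E^{3} + E\right)^{2} = \left(E + E^{3}\right)^{2}$)
$g = -105$ ($g = -5 - \left(-2\right)^{2} \left(1 + \left(-2\right)^{2}\right)^{2} = -5 - 4 \left(1 + 4\right)^{2} = -5 - 4 \cdot 5^{2} = -5 - 4 \cdot 25 = -5 - 100 = -105$)
$V{\left(u \right)} = - u$
$\left(V{\left(g \right)} + O\right)^{2} = \left(\left(-1\right) \left(-105\right) + 4\right)^{2} = \left(105 + 4\right)^{2} = 109^{2} = 11881$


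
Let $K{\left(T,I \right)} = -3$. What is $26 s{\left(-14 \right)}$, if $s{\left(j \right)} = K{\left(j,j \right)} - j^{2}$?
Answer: $-5174$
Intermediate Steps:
$s{\left(j \right)} = -3 - j^{2}$
$26 s{\left(-14 \right)} = 26 \left(-3 - \left(-14\right)^{2}\right) = 26 \left(-3 - 196\right) = 26 \left(-199\right) = -5174$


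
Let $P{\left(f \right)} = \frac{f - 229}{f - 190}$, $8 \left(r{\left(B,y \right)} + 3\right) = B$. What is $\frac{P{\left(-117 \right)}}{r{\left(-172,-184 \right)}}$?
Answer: $- \frac{692}{15043} \approx -0.046001$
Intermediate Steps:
$r{\left(B,y \right)} = -3 + \frac{B}{8}$
$P{\left(f \right)} = \frac{-229 + f}{-190 + f}$
$\frac{P{\left(-117 \right)}}{r{\left(-172,-184 \right)}} = \frac{\frac{1}{-190 - 117} \left(-229 - 117\right)}{-3 + \frac{1}{8} \left(-172\right)} = \frac{\frac{1}{-307} \left(-346\right)}{-3 - \frac{43}{2}} = \frac{\left(- \frac{1}{307}\right) \left(-346\right)}{- \frac{49}{2}} = \frac{346}{307} \left(- \frac{2}{49}\right) = - \frac{692}{15043}$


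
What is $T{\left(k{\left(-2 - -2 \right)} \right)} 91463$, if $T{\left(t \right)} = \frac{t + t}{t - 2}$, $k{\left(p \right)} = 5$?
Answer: $\frac{914630}{3} \approx 3.0488 \cdot 10^{5}$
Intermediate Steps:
$T{\left(t \right)} = \frac{2 t}{-2 + t}$
$T{\left(k{\left(-2 - -2 \right)} \right)} 91463 = 2 \cdot 5 \frac{1}{-2 + 5} \cdot 91463 = 2 \cdot 5 \cdot \frac{1}{3} \cdot 91463 = \frac{10}{3} \cdot 91463 = \frac{914630}{3}$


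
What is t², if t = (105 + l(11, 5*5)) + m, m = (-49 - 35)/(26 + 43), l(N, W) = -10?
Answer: 4652649/529 ≈ 8795.2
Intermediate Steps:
m = -28/23 (m = -84/69 = -84*1/69 = -28/23 ≈ -1.2174)
t = 2157/23 (t = (105 - 10) - 28/23 = 95 - 28/23 = 2157/23 ≈ 93.783)
t² = (2157/23)² = 4652649/529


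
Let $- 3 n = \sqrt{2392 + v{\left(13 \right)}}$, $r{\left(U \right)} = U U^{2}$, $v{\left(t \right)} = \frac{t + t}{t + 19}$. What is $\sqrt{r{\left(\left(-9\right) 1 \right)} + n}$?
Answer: $\frac{\sqrt{-26244 - 3 \sqrt{38285}}}{6} \approx 27.3 i$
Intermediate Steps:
$v{\left(t \right)} = \frac{2 t}{19 + t}$
$r{\left(U \right)} = U^{3}$
$n = - \frac{\sqrt{38285}}{12}$ ($n = - \frac{\sqrt{2392 + 2 \cdot 13 \frac{1}{19 + 13}}}{3} = - \frac{\sqrt{2392 + 2 \cdot 13 \cdot \frac{1}{32}}}{3} = - \frac{\sqrt{2392 + \frac{13}{16}}}{3} = - \frac{\sqrt{\frac{38285}{16}}}{3} = - \frac{\frac{1}{4} \sqrt{38285}}{3} = - \frac{\sqrt{38285}}{12} \approx -16.305$)
$\sqrt{r{\left(\left(-9\right) 1 \right)} + n} = \sqrt{\left(\left(-9\right) 1\right)^{3} - \frac{\sqrt{38285}}{12}} = \sqrt{\left(-9\right)^{3} - \frac{\sqrt{38285}}{12}} = \sqrt{-729 - \frac{\sqrt{38285}}{12}}$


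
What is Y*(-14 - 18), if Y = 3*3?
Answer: -288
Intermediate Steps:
Y = 9
Y*(-14 - 18) = 9*(-14 - 18) = 9*(-32) = -288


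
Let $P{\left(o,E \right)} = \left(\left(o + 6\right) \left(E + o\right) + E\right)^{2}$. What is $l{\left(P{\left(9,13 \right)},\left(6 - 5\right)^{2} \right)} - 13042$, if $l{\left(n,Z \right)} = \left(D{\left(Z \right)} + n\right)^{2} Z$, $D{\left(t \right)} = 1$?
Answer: $13841509458$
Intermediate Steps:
$P{\left(o,E \right)} = \left(E + \left(6 + o\right) \left(E + o\right)\right)^{2}$ ($P{\left(o,E \right)} = \left(\left(6 + o\right) \left(E + o\right) + E\right)^{2} = \left(E + \left(6 + o\right) \left(E + o\right)\right)^{2}$)
$l{\left(n,Z \right)} = Z \left(1 + n\right)^{2}$ ($l{\left(n,Z \right)} = \left(1 + n\right)^{2} Z = Z \left(1 + n\right)^{2}$)
$l{\left(P{\left(9,13 \right)},\left(6 - 5\right)^{2} \right)} - 13042 = \left(6 - 5\right)^{2} \left(1 + \left(9^{2} + 6 \cdot 9 + 7 \cdot 13 + 13 \cdot 9\right)^{2}\right)^{2} - 13042 = 1^{2} \left(1 + \left(81 + 54 + 91 + 117\right)^{2}\right)^{2} - 13042 = 1 \left(1 + 343^{2}\right)^{2} - 13042 = 1 \left(1 + 117649\right)^{2} - 13042 = 1 \cdot 117650^{2} - 13042 = 1 \cdot 13841522500 - 13042 = 13841522500 - 13042 = 13841509458$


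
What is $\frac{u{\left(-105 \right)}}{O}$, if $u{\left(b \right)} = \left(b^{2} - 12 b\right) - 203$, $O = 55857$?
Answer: $\frac{12082}{55857} \approx 0.2163$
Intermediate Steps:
$u{\left(b \right)} = -203 + b^{2} - 12 b$
$\frac{u{\left(-105 \right)}}{O} = \frac{-203 + \left(-105\right)^{2} - -1260}{55857} = \left(-203 + 11025 + 1260\right) \frac{1}{55857} = 12082 \cdot \frac{1}{55857} = \frac{12082}{55857}$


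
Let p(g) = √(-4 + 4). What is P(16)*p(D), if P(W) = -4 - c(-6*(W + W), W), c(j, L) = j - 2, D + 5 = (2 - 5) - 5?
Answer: 0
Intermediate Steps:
D = -13 (D = -5 + ((2 - 5) - 5) = -5 + (-3 - 5) = -5 - 8 = -13)
c(j, L) = -2 + j
P(W) = -2 + 12*W (P(W) = -4 - (-2 - 6*(W + W)) = -4 - (-2 - 12*W) = -4 + (2 + 12*W) = -2 + 12*W)
p(g) = 0 (p(g) = √0 = 0)
P(16)*p(D) = (-2 + 12*16)*0 = (-2 + 192)*0 = 190*0 = 0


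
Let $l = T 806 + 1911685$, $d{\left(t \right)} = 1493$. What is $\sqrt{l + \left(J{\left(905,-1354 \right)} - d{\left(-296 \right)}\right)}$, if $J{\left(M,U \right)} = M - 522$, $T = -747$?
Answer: $\sqrt{1308493} \approx 1143.9$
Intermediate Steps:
$J{\left(M,U \right)} = -522 + M$ ($J{\left(M,U \right)} = M - 522 = -522 + M$)
$l = 1309603$ ($l = \left(-747\right) 806 + 1911685 = -602082 + 1911685 = 1309603$)
$\sqrt{l + \left(J{\left(905,-1354 \right)} - d{\left(-296 \right)}\right)} = \sqrt{1309603 + \left(\left(-522 + 905\right) - 1493\right)} = \sqrt{1309603 + \left(383 - 1493\right)} = \sqrt{1309603 - 1110} = \sqrt{1308493}$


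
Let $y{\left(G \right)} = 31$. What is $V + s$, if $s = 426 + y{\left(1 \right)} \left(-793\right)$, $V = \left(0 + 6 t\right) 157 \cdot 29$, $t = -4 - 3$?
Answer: $-215383$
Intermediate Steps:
$t = -7$ ($t = -4 - 3 = -7$)
$V = -191226$ ($V = \left(0 + 6 \left(-7\right)\right) 157 \cdot 29 = \left(0 - 42\right) 157 \cdot 29 = \left(-42\right) 157 \cdot 29 = \left(-6594\right) 29 = -191226$)
$s = -24157$ ($s = 426 + 31 \left(-793\right) = 426 - 24583 = -24157$)
$V + s = -191226 - 24157 = -215383$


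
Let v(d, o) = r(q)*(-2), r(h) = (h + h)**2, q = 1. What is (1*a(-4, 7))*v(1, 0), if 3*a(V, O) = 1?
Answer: -8/3 ≈ -2.6667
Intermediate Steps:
a(V, O) = 1/3 (a(V, O) = (1/3)*1 = 1/3)
r(h) = 4*h**2 (r(h) = (2*h)**2 = 4*h**2)
v(d, o) = -8 (v(d, o) = (4*1**2)*(-2) = (4*1)*(-2) = 4*(-2) = -8)
(1*a(-4, 7))*v(1, 0) = (1*(1/3))*(-8) = (1/3)*(-8) = -8/3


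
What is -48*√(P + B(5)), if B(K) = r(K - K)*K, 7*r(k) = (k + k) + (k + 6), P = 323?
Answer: -48*√16037/7 ≈ -868.37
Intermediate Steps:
r(k) = 6/7 + 3*k/7 (r(k) = ((k + k) + (k + 6))/7 = (2*k + (6 + k))/7 = (6 + 3*k)/7 = 6/7 + 3*k/7)
B(K) = 6*K/7 (B(K) = (6/7 + 3*(K - K)/7)*K = (6/7 + (3/7)*0)*K = (6/7 + 0)*K = 6*K/7)
-48*√(P + B(5)) = -48*√(323 + (6/7)*5) = -48*√(323 + 30/7) = -48*√16037/7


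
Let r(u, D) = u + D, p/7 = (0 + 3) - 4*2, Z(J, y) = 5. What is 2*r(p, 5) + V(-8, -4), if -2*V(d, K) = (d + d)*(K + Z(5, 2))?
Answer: -52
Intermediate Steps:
V(d, K) = -d*(5 + K) (V(d, K) = -(d + d)*(K + 5)/2 = -2*d*(5 + K)/2 = -d*(5 + K))
p = -35 (p = 7*((0 + 3) - 4*2) = 7*(3 - 8) = 7*(-5) = -35)
r(u, D) = D + u
2*r(p, 5) + V(-8, -4) = 2*(5 - 35) - 1*(-8)*(5 - 4) = 2*(-30) - 1*(-8)*1 = -60 + 8 = -52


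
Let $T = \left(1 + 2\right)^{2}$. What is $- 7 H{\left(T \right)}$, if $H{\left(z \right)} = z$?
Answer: $-63$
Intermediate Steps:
$T = 9$ ($T = 3^{2} = 9$)
$- 7 H{\left(T \right)} = \left(-7\right) 9 = -63$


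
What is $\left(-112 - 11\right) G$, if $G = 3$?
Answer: $-369$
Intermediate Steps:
$\left(-112 - 11\right) G = \left(-112 - 11\right) 3 = \left(-123\right) 3 = -369$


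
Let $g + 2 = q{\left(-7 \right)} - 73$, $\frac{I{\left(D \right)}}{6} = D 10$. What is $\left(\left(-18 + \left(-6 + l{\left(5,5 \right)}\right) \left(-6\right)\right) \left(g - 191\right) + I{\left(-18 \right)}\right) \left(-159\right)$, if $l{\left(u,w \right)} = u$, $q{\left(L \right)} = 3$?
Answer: $-330084$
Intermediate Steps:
$I{\left(D \right)} = 60 D$ ($I{\left(D \right)} = 6 D 10 = 6 \cdot 10 D = 60 D$)
$g = -72$ ($g = -2 + \left(3 - 73\right) = -2 - 70 = -72$)
$\left(\left(-18 + \left(-6 + l{\left(5,5 \right)}\right) \left(-6\right)\right) \left(g - 191\right) + I{\left(-18 \right)}\right) \left(-159\right) = \left(\left(-18 + \left(-6 + 5\right) \left(-6\right)\right) \left(-72 - 191\right) + 60 \left(-18\right)\right) \left(-159\right) = \left(\left(-18 - -6\right) \left(-263\right) - 1080\right) \left(-159\right) = \left(\left(-18 + 6\right) \left(-263\right) - 1080\right) \left(-159\right) = \left(\left(-12\right) \left(-263\right) - 1080\right) \left(-159\right) = \left(3156 - 1080\right) \left(-159\right) = 2076 \left(-159\right) = -330084$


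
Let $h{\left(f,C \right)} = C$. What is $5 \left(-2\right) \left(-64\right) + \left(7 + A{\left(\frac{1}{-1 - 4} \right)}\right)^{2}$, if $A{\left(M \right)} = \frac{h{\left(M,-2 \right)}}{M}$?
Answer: $929$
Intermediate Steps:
$A{\left(M \right)} = - \frac{2}{M}$
$5 \left(-2\right) \left(-64\right) + \left(7 + A{\left(\frac{1}{-1 - 4} \right)}\right)^{2} = 5 \left(-2\right) \left(-64\right) + \left(7 - \frac{2}{\frac{1}{-1 - 4}}\right)^{2} = \left(-10\right) \left(-64\right) + \left(7 - \frac{2}{\frac{1}{-5}}\right)^{2} = 640 + \left(7 - \frac{2}{- \frac{1}{5}}\right)^{2} = 640 + \left(7 - -10\right)^{2} = 640 + \left(7 + 10\right)^{2} = 640 + 17^{2} = 640 + 289 = 929$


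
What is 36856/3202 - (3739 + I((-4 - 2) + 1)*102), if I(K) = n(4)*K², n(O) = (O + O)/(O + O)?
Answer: -10050261/1601 ≈ -6277.5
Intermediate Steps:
n(O) = 1 (n(O) = (2*O)/((2*O)) = (2*O)*(1/(2*O)) = 1)
I(K) = K² (I(K) = 1*K² = K²)
36856/3202 - (3739 + I((-4 - 2) + 1)*102) = 36856/3202 - (3739 + ((-4 - 2) + 1)²*102) = 36856*(1/3202) - (3739 + (-6 + 1)²*102) = 18428/1601 - (3739 + (-5)²*102) = 18428/1601 - (3739 + 25*102) = 18428/1601 - (3739 + 2550) = 18428/1601 - 1*6289 = 18428/1601 - 6289 = -10050261/1601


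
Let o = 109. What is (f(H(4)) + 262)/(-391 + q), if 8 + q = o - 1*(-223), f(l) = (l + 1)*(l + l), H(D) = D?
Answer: -302/67 ≈ -4.5075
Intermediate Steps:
f(l) = 2*l*(1 + l) (f(l) = (1 + l)*(2*l) = 2*l*(1 + l))
q = 324 (q = -8 + (109 - 1*(-223)) = -8 + (109 + 223) = -8 + 332 = 324)
(f(H(4)) + 262)/(-391 + q) = (2*4*(1 + 4) + 262)/(-391 + 324) = (2*4*5 + 262)/(-67) = (40 + 262)*(-1/67) = 302*(-1/67) = -302/67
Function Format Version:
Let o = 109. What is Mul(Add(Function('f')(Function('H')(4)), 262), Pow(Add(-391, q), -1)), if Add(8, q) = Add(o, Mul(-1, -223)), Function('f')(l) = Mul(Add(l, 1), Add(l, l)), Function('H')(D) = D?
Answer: Rational(-302, 67) ≈ -4.5075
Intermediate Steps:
Function('f')(l) = Mul(2, l, Add(1, l)) (Function('f')(l) = Mul(Add(1, l), Mul(2, l)) = Mul(2, l, Add(1, l)))
q = 324 (q = Add(-8, Add(109, Mul(-1, -223))) = Add(-8, Add(109, 223)) = Add(-8, 332) = 324)
Mul(Add(Function('f')(Function('H')(4)), 262), Pow(Add(-391, q), -1)) = Mul(Add(Mul(2, 4, Add(1, 4)), 262), Pow(Add(-391, 324), -1)) = Mul(Add(Mul(2, 4, 5), 262), Pow(-67, -1)) = Mul(Add(40, 262), Rational(-1, 67)) = Mul(302, Rational(-1, 67)) = Rational(-302, 67)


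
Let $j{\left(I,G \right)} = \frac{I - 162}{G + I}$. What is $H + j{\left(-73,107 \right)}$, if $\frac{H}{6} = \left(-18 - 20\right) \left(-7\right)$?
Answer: $\frac{54029}{34} \approx 1589.1$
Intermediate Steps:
$H = 1596$ ($H = 6 \left(-18 - 20\right) \left(-7\right) = 6 \left(\left(-38\right) \left(-7\right)\right) = 6 \cdot 266 = 1596$)
$j{\left(I,G \right)} = \frac{-162 + I}{G + I}$
$H + j{\left(-73,107 \right)} = 1596 + \frac{-162 - 73}{107 - 73} = 1596 + \frac{1}{34} \left(-235\right) = 1596 - \frac{235}{34} = \frac{54029}{34}$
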